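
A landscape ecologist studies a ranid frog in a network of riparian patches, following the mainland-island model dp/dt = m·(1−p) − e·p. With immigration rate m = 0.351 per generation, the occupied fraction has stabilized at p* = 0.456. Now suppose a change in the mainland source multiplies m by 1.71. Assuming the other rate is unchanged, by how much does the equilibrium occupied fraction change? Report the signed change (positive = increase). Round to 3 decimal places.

Balance m(1−p*) = e·p* gives e = m(1−p*)/p* = 0.351×0.54400/0.45600 = 0.41874.
New p* = m/(m+e) = 0.60021/(0.60021+0.41874) = 0.58905.
Δp* = 0.58905 − 0.45600 = +0.13305.

0.133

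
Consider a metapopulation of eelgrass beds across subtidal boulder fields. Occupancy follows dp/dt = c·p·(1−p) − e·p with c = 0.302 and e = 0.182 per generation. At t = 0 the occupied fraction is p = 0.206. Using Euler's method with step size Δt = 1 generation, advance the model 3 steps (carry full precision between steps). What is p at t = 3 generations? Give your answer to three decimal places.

0.241

Update rule: p ← p + [c·p·(1−p) − e·p]·Δt with Δt = 1.
t = 1: p = 0.20600 + (+0.01190) = 0.21790
t = 2: p = 0.21790 + (+0.01181) = 0.22971
t = 3: p = 0.22971 + (+0.01163) = 0.24134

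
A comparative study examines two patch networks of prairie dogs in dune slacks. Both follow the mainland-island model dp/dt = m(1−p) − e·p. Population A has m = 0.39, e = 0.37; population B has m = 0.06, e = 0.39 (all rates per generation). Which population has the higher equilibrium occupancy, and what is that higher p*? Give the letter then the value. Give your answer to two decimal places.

A, 0.51

A: p*_A = m/(m+e) = 0.39/0.7600 = 0.5132.
B: p*_B = 0.06/0.4500 = 0.1333.
A is higher at 0.5132.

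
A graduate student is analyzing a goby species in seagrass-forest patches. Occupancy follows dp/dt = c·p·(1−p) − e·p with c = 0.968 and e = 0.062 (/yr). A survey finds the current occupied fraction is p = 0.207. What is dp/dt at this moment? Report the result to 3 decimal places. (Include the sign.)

Colonization term: c·p·(1−p) = 0.968×0.207×0.7930 = 0.15890.
Extinction term: e·p = 0.01283.
dp/dt = 0.15890 − 0.01283 = 0.14606.

0.146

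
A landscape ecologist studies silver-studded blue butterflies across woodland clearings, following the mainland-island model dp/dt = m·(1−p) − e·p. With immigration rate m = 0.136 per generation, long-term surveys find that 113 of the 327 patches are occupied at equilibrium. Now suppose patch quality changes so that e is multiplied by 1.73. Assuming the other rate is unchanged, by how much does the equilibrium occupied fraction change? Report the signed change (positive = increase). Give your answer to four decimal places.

-0.1117

Observed p* = 113/327 = 0.34557.
Balance m(1−p*) = e·p* gives e = m(1−p*)/p* = 0.136×0.65443/0.34557 = 0.25755.
New p* = m/(m+e) = 0.13600/(0.13600+0.44556) = 0.23385.
Δp* = 0.23385 − 0.34557 = -0.11172.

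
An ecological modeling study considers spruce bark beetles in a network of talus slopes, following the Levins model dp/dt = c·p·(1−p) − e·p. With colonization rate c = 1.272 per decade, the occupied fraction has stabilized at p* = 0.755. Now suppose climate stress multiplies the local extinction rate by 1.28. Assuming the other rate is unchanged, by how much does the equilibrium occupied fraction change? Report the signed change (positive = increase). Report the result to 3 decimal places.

-0.069

Balance c(1−p*) = e gives e = 1.272×(1 − 0.75500) = 0.31164.
New p* = 1 − e/c = 1 − 0.39890/1.27200 = 0.68640.
Δp* = 0.68640 − 0.75500 = -0.06860.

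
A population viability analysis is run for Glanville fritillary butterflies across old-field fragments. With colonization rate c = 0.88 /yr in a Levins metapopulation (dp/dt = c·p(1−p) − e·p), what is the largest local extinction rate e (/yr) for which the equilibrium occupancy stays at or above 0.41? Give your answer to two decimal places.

0.52

1 − e/c ≥ 0.41 ⇒ e ≤ c(1 − 0.41) = 0.88 × 0.5900.
e_max = 0.5192.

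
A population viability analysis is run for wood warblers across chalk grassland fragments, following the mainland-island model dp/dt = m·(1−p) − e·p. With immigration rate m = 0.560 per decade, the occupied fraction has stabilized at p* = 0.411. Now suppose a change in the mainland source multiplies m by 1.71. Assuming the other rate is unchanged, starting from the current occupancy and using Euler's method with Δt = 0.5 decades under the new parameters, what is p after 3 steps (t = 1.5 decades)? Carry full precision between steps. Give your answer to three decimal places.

0.544

Balance m(1−p*) = e·p* gives e = m(1−p*)/p* = 0.560×0.58900/0.41100 = 0.80253.
Starting from p₀ = 0.41100; update p ← p + (dp/dt)·Δt with the new parameters.
  1  |  dp/dt·Δt = +0.117093  |  p_1 = 0.528093
  2  |  dp/dt·Δt = +0.014044  |  p_2 = 0.542137
  3  |  dp/dt·Δt = +0.001684  |  p_3 = 0.543821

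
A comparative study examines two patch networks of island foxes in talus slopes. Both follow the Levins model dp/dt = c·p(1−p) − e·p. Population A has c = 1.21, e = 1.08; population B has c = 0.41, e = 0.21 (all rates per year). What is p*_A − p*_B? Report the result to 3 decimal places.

-0.380

A: p*_A = 1 − 1.08/1.21 = 0.1074.
B: p*_B = 1 − 0.21/0.41 = 0.4878.
p*_A − p*_B = 0.1074 − 0.4878 = -0.3804.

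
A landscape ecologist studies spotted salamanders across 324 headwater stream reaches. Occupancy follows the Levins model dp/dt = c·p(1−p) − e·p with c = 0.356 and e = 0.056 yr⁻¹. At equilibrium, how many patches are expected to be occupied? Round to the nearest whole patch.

273

p* = 1 − e/c = 1 − 0.056/0.356 = 0.8427.
Expected occupied patches = N × p* = 324 × 0.8427 = 273.03 ≈ 273.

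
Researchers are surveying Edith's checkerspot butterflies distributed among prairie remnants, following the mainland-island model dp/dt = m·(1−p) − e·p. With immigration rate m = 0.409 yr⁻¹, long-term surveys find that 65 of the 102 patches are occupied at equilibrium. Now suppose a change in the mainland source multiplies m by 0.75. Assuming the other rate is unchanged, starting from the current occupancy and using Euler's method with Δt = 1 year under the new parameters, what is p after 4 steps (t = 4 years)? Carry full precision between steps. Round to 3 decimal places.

Observed p* = 65/102 = 0.63725.
Balance m(1−p*) = e·p* gives e = m(1−p*)/p* = 0.409×0.36275/0.63725 = 0.23282.
Starting from p₀ = 0.63725; update p ← p + (dp/dt)·Δt with the new parameters.
t = 1: p = 0.63725 + (-0.03709) = 0.60016
t = 2: p = 0.60016 + (-0.01708) = 0.58309
t = 3: p = 0.58309 + (-0.00786) = 0.57522
t = 4: p = 0.57522 + (-0.00362) = 0.57160

0.572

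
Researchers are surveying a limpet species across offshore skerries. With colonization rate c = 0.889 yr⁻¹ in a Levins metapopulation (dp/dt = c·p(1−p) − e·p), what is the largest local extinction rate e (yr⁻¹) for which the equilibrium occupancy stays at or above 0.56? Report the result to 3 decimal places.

1 − e/c ≥ 0.56 ⇒ e ≤ c(1 − 0.56) = 0.889 × 0.4400.
e_max = 0.3912.

0.391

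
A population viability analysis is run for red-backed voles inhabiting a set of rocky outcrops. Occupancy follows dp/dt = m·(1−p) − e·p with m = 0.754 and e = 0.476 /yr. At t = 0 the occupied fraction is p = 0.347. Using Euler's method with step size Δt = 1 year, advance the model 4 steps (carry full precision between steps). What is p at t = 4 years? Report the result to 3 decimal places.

0.612

Update rule: p ← p + [m·(1−p) − e·p]·Δt with Δt = 1.
step 1: Δp = +0.32719, p = 0.67419
step 2: Δp = -0.07525, p = 0.59894
step 3: Δp = +0.01731, p = 0.61624
step 4: Δp = -0.00398, p = 0.61226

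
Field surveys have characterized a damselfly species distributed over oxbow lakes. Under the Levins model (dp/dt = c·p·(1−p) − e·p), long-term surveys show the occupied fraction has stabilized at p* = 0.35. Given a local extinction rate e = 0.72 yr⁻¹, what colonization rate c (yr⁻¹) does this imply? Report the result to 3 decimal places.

1.108

At equilibrium c(1−p*) = e, so c = e/(1−p*).
c = 0.72/(1 − 0.35) = 0.72/0.6500 = 1.1077.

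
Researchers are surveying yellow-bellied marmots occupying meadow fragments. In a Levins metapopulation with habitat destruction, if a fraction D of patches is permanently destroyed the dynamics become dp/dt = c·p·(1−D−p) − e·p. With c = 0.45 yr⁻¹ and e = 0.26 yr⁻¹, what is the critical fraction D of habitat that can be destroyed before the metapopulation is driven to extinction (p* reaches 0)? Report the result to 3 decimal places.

0.422

The nontrivial equilibrium is p* = (1−D) − e/c; extinction occurs when this hits zero.
So D_crit = 1 − e/c = 1 − 0.26/0.45 = 1 − 0.5778 = 0.4222.
Note this equals the original equilibrium occupancy — the Levins extinction-debt result.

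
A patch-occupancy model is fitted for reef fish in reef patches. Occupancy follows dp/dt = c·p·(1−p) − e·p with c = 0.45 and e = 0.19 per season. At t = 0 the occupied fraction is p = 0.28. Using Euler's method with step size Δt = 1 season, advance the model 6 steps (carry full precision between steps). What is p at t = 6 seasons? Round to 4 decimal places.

Update rule: p ← p + [c·p·(1−p) − e·p]·Δt with Δt = 1.
p: 0.28000 → 0.31752  (Δp = +0.03752)
p: 0.31752 → 0.35471  (Δp = +0.03719)
p: 0.35471 → 0.39031  (Δp = +0.03561)
p: 0.39031 → 0.42324  (Δp = +0.03293)
p: 0.42324 → 0.45267  (Δp = +0.02943)
p: 0.45267 → 0.47816  (Δp = +0.02548)

0.4782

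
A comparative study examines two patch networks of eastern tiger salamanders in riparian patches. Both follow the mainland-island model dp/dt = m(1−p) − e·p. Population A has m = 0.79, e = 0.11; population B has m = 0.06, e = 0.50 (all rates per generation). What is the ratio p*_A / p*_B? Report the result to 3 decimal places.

8.193

A: p*_A = m/(m+e) = 0.79/0.9000 = 0.8778.
B: p*_B = 0.06/0.5600 = 0.1071.
p*_A / p*_B = 0.8778/0.1071 = 8.1926.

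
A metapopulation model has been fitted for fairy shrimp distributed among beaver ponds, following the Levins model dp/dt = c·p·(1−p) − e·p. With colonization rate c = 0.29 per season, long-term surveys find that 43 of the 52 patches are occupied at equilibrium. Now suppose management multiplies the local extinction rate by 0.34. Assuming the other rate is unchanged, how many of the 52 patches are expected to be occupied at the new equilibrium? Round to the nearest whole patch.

49

Observed p* = 43/52 = 0.82692.
Balance c(1−p*) = e gives e = 0.29×(1 − 0.82692) = 0.05019.
New p* = 1 − e/c = 1 − 0.01706/0.29000 = 0.94117.
Expected occupied = 52 × 0.94117 = 48.94 ≈ 49.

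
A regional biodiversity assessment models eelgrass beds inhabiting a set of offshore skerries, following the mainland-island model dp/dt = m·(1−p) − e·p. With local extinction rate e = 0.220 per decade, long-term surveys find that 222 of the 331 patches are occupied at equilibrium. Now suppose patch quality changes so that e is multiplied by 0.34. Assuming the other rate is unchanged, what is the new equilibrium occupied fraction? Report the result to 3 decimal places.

Observed p* = 222/331 = 0.67069.
Balance m(1−p*) = e·p* gives m = e·p*/(1−p*) = 0.220×0.67069/0.32931 = 0.44806.
New p* = m/(m+e) = 0.44806/(0.44806+0.07480) = 0.85694.

0.857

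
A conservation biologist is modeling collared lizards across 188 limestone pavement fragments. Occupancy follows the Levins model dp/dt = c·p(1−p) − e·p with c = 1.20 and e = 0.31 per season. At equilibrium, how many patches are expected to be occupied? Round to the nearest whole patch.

p* = 1 − e/c = 1 − 0.31/1.20 = 0.7417.
Expected occupied patches = N × p* = 188 × 0.7417 = 139.43 ≈ 139.

139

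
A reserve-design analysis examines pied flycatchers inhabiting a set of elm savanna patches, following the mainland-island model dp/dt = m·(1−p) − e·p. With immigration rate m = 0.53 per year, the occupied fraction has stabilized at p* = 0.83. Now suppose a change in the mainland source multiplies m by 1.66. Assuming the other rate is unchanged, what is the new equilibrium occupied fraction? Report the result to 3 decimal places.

Balance m(1−p*) = e·p* gives e = m(1−p*)/p* = 0.53×0.17000/0.83000 = 0.10855.
New p* = m/(m+e) = 0.87980/(0.87980+0.10855) = 0.89017.

0.890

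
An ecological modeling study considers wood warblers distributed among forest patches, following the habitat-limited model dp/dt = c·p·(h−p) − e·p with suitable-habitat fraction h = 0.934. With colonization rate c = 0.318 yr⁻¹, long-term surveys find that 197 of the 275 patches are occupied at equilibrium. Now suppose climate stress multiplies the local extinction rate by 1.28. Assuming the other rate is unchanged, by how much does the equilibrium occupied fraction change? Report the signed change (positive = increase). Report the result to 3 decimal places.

Observed p* = 197/275 = 0.71636.
Balance c(h−p*) = e gives e = 0.318×(0.934 − 0.71636) = 0.06921.
New p* = 0.934 − e/c = 0.934 − 0.08859/0.31800 = 0.65542.
Δp* = 0.65542 − 0.71636 = -0.06094.

-0.061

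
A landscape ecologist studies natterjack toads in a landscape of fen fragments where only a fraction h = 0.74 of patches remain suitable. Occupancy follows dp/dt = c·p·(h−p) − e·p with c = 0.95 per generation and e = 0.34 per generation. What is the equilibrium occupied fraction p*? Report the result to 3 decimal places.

Setting dp/dt = 0 and dividing by p* gives c·(h−p*) = e.
So p* = h − e/c = 0.74 − 0.34/0.95 = 0.74 − 0.3579 = 0.3821.

0.382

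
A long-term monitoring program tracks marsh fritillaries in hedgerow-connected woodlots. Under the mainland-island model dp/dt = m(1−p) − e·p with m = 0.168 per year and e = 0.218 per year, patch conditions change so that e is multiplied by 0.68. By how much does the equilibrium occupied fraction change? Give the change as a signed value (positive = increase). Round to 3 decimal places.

0.096

Before: p* = 0.168/(0.168+0.218) = 0.4352.
After: m = 0.168, e = 0.14824; p* = 0.168/0.3162 = 0.5312.
Δp* = 0.5312 − 0.4352 = +0.0960.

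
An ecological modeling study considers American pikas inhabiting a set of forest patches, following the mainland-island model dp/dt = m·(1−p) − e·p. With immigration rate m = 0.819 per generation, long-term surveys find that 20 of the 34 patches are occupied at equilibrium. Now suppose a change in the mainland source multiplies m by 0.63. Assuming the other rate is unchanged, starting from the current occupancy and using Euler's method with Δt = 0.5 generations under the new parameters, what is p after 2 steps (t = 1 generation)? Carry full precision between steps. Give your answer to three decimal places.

Observed p* = 20/34 = 0.58824.
Balance m(1−p*) = e·p* gives e = m(1−p*)/p* = 0.819×0.41176/0.58824 = 0.57330.
Starting from p₀ = 0.58824; update p ← p + (dp/dt)·Δt with the new parameters.
p: 0.58824 → 0.52585  (Δp = -0.06239)
p: 0.52585 → 0.49744  (Δp = -0.02841)

0.497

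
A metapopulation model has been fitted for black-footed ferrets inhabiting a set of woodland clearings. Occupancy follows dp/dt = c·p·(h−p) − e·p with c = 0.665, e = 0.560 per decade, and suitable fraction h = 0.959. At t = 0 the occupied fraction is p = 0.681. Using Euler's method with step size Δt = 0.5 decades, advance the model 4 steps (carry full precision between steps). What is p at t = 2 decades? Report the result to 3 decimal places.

0.375

Update rule: p ← p + [c·p·(h−p) − e·p]·Δt with Δt = 0.5.
t = 0.5: p = 0.68100 + (-0.12773) = 0.55327
t = 1: p = 0.55327 + (-0.08028) = 0.47299
t = 1.5: p = 0.47299 + (-0.05600) = 0.41699
t = 2: p = 0.41699 + (-0.04161) = 0.37538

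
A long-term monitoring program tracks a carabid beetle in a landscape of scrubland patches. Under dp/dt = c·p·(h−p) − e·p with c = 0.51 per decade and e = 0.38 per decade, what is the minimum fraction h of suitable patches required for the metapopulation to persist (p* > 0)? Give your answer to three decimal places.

0.745

p* = h − e/c is positive only when h > e/c.
h_min = e/c = 0.38/0.51 = 0.7451.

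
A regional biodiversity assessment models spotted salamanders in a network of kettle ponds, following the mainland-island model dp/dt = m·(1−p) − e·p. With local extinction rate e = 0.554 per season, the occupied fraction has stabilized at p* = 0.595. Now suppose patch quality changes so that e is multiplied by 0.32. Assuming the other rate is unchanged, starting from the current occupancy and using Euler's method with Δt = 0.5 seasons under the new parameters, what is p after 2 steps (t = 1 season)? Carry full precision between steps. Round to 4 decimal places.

0.7636

Balance m(1−p*) = e·p* gives m = e·p*/(1−p*) = 0.554×0.59500/0.40500 = 0.81390.
Starting from p₀ = 0.59500; update p ← p + (dp/dt)·Δt with the new parameters.
step 1: Δp = +0.11207, p = 0.70707
step 2: Δp = +0.05653, p = 0.76361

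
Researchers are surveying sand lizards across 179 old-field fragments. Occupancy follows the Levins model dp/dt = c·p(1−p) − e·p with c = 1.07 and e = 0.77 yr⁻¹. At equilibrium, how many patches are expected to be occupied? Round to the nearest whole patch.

p* = 1 − e/c = 1 − 0.77/1.07 = 0.2804.
Expected occupied patches = N × p* = 179 × 0.2804 = 50.19 ≈ 50.

50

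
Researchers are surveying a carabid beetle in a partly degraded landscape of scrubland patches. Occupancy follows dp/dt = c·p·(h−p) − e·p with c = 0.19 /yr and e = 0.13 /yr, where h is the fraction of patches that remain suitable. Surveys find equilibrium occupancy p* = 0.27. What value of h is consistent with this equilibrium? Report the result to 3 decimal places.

0.954

At equilibrium c(h−p*) = e, so h = p* + e/c.
h = 0.27 + 0.13/0.19 = 0.27 + 0.6842 = 0.9542.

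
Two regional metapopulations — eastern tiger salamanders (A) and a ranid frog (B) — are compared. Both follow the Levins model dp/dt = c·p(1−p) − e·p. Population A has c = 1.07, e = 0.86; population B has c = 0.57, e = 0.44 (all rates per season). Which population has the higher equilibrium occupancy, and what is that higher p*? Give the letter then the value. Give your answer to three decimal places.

B, 0.228

A: p*_A = 1 − 0.86/1.07 = 0.1963.
B: p*_B = 1 − 0.44/0.57 = 0.2281.
B is higher at 0.2281.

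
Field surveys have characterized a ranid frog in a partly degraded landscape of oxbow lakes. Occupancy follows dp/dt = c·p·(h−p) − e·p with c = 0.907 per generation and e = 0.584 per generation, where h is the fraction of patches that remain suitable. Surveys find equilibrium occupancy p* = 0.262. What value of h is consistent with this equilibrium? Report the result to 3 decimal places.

At equilibrium c(h−p*) = e, so h = p* + e/c.
h = 0.262 + 0.584/0.907 = 0.262 + 0.6439 = 0.9059.

0.906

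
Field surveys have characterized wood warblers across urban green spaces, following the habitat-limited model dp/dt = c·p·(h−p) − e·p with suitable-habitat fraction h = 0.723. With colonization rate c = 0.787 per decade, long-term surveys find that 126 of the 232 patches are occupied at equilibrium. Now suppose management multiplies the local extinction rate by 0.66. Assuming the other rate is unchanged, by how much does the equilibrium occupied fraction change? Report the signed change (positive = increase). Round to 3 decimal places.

Observed p* = 126/232 = 0.54310.
Balance c(h−p*) = e gives e = 0.787×(0.723 − 0.54310) = 0.14158.
New p* = 0.723 − e/c = 0.723 − 0.09344/0.78700 = 0.60427.
Δp* = 0.60427 − 0.54310 = +0.06117.

0.061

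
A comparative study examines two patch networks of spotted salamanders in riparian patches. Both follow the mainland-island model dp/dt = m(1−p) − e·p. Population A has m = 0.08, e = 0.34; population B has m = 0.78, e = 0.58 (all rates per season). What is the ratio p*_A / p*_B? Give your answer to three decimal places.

0.332

A: p*_A = m/(m+e) = 0.08/0.4200 = 0.1905.
B: p*_B = 0.78/1.3600 = 0.5735.
p*_A / p*_B = 0.1905/0.5735 = 0.3321.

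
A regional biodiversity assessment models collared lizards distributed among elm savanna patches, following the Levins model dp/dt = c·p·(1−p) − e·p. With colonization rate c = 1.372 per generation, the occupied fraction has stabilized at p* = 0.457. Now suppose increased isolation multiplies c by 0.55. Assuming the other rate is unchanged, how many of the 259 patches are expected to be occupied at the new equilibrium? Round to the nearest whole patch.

3

Balance c(1−p*) = e gives e = 1.372×(1 − 0.45700) = 0.74500.
New p* = 1 − e/c = 1 − 0.74500/0.75460 = 0.01272.
Expected occupied = 259 × 0.01272 = 3.29 ≈ 3.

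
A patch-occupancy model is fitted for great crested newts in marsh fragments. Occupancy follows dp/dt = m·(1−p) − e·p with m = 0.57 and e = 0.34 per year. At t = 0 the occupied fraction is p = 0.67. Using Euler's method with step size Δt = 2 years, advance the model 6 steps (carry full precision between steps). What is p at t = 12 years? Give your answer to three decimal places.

0.640

Update rule: p ← p + [m·(1−p) − e·p]·Δt with Δt = 2.
p: 0.67000 → 0.59060  (Δp = -0.07940)
p: 0.59060 → 0.65571  (Δp = +0.06511)
p: 0.65571 → 0.60232  (Δp = -0.05339)
p: 0.60232 → 0.64610  (Δp = +0.04378)
p: 0.64610 → 0.61020  (Δp = -0.03590)
p: 0.61020 → 0.63964  (Δp = +0.02944)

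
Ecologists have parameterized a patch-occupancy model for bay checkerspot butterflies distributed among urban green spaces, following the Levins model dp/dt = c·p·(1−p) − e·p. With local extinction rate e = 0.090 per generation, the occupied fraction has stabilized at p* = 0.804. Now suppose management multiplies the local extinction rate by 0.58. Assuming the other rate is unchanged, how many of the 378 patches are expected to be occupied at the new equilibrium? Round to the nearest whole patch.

335

Balance c(1−p*) = e gives c = e/(1 − 0.80400) = 0.090/0.19600 = 0.45918.
New p* = 1 − e/c = 1 − 0.05220/0.45918 = 0.88632.
Expected occupied = 378 × 0.88632 = 335.03 ≈ 335.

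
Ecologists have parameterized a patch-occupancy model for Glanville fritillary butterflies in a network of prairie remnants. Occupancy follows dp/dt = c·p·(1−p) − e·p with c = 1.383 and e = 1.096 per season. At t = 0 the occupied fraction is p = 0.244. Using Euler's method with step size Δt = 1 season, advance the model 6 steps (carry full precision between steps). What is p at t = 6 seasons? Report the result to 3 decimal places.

Update rule: p ← p + [c·p·(1−p) − e·p]·Δt with Δt = 1.
  1  |  dp/dt·Δt = -0.012310  |  p_1 = 0.231690
  2  |  dp/dt·Δt = -0.007745  |  p_2 = 0.223945
  3  |  dp/dt·Δt = -0.005087  |  p_3 = 0.218858
  4  |  dp/dt·Δt = -0.003432  |  p_4 = 0.215426
  5  |  dp/dt·Δt = -0.002356  |  p_5 = 0.213071
  6  |  dp/dt·Δt = -0.001636  |  p_6 = 0.211435

0.211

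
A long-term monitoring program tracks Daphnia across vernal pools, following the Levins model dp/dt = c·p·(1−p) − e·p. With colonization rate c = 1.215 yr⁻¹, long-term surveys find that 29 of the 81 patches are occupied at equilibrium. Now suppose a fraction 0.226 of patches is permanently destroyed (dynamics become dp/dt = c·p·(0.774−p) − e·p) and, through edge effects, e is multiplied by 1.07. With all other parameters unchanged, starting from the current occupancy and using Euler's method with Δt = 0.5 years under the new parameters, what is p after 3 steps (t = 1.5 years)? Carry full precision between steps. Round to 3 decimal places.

0.233

Observed p* = 29/81 = 0.35802.
Balance c(1−p*) = e gives e = 1.215×(1 − 0.35802) = 0.78000.
Starting from p₀ = 0.35802; update p ← p + (dp/dt)·Δt with the new parameters.
p: 0.35802 → 0.29910  (Δp = -0.05893)
p: 0.29910 → 0.26057  (Δp = -0.03852)
p: 0.26057 → 0.23311  (Δp = -0.02746)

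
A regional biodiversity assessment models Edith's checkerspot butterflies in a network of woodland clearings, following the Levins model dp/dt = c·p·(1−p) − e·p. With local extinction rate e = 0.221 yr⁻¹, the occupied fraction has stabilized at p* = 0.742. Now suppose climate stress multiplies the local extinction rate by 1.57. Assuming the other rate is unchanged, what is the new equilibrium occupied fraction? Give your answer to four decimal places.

Balance c(1−p*) = e gives c = e/(1 − 0.74200) = 0.221/0.25800 = 0.85659.
New p* = 1 − e/c = 1 − 0.34697/0.85659 = 0.59494.

0.5949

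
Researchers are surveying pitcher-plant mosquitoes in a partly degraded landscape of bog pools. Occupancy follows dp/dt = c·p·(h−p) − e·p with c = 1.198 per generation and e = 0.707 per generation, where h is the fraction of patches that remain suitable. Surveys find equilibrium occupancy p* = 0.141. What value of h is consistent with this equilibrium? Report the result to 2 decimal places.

0.73

At equilibrium c(h−p*) = e, so h = p* + e/c.
h = 0.141 + 0.707/1.198 = 0.141 + 0.5902 = 0.7312.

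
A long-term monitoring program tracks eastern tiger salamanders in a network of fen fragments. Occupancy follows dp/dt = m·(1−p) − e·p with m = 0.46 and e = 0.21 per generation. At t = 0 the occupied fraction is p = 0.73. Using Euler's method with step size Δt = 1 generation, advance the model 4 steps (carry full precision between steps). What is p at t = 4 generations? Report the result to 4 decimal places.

0.6871

Update rule: p ← p + [m·(1−p) − e·p]·Δt with Δt = 1.
p: 0.73000 → 0.70090  (Δp = -0.02910)
p: 0.70090 → 0.69130  (Δp = -0.00960)
p: 0.69130 → 0.68813  (Δp = -0.00317)
p: 0.68813 → 0.68708  (Δp = -0.00105)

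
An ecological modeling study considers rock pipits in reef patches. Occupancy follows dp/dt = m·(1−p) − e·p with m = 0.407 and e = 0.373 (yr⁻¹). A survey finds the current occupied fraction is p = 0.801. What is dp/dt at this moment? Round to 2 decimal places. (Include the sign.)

-0.22

Colonization term: m·(1−p) = 0.407×0.1990 = 0.08099.
Extinction term: e·p = 0.29877.
dp/dt = 0.08099 − 0.29877 = -0.21778.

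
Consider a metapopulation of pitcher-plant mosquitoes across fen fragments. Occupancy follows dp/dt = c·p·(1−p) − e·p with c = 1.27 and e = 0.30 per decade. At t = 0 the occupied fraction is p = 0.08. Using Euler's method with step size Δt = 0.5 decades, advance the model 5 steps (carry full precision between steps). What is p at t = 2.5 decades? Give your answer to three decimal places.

Update rule: p ← p + [c·p·(1−p) − e·p]·Δt with Δt = 0.5.
t = 0.5: p = 0.08000 + (+0.03474) = 0.11474
t = 1: p = 0.11474 + (+0.04729) = 0.16202
t = 1.5: p = 0.16202 + (+0.06191) = 0.22394
t = 2: p = 0.22394 + (+0.07677) = 0.30070
t = 2.5: p = 0.30070 + (+0.08842) = 0.38912

0.389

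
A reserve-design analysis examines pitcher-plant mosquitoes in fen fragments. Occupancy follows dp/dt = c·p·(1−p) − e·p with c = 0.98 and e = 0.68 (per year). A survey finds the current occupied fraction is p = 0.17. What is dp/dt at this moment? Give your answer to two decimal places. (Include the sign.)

Colonization term: c·p·(1−p) = 0.98×0.17×0.8300 = 0.13828.
Extinction term: e·p = 0.11560.
dp/dt = 0.13828 − 0.11560 = 0.02268.

0.02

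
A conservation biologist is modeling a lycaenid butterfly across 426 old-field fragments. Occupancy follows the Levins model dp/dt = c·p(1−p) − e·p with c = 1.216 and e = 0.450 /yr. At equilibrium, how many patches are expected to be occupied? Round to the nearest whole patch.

p* = 1 − e/c = 1 − 0.450/1.216 = 0.6299.
Expected occupied patches = N × p* = 426 × 0.6299 = 268.35 ≈ 268.

268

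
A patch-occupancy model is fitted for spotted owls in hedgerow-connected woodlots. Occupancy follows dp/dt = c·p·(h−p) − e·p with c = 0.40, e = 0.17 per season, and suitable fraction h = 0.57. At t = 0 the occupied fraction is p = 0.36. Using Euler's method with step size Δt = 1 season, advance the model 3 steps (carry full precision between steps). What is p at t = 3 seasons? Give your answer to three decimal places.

Update rule: p ← p + [c·p·(h−p) − e·p]·Δt with Δt = 1.
t = 1: p = 0.36000 + (-0.03096) = 0.32904
t = 2: p = 0.32904 + (-0.02422) = 0.30482
t = 3: p = 0.30482 + (-0.01949) = 0.28533

0.285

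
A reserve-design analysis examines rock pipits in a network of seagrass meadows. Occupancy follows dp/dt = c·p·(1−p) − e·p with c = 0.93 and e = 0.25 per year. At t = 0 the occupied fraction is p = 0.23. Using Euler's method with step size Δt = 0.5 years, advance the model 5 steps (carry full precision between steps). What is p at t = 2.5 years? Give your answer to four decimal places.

0.5234

Update rule: p ← p + [c·p·(1−p) − e·p]·Δt with Δt = 0.5.
p: 0.23000 → 0.28360  (Δp = +0.05360)
p: 0.28360 → 0.34263  (Δp = +0.05902)
p: 0.34263 → 0.40453  (Δp = +0.06191)
p: 0.40453 → 0.46598  (Δp = +0.06145)
p: 0.46598 → 0.52344  (Δp = +0.05746)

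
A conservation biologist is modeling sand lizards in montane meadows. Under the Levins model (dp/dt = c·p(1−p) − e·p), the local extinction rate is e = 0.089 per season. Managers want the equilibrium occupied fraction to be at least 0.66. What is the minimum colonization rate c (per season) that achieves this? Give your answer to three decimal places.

p* = 1 − e/c ≥ 0.66 requires e/c ≤ 0.3400, i.e. c ≥ e/0.3400.
c_min = 0.089/0.3400 = 0.2618.

0.262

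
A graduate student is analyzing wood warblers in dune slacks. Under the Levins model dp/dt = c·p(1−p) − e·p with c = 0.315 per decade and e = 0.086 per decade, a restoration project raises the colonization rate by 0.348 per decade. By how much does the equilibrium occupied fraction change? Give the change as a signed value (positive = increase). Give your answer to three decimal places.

0.143

Before: p* = 1 − 0.086/0.315 = 0.7270.
After the change, c = 0.663, e = 0.086, so p* = 1 − 0.086/0.663 = 0.8703.
Δp* = 0.8703 − 0.7270 = +0.1433.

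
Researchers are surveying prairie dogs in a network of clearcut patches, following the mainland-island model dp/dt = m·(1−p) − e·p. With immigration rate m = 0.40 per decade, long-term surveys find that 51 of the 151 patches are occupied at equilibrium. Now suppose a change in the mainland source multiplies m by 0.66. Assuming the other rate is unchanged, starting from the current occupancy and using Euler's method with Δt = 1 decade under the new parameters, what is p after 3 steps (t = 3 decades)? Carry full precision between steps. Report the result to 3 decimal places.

0.252

Observed p* = 51/151 = 0.33775.
Balance m(1−p*) = e·p* gives e = m(1−p*)/p* = 0.40×0.66225/0.33775 = 0.78431.
Starting from p₀ = 0.33775; update p ← p + (dp/dt)·Δt with the new parameters.
step 1: Δp = -0.09007, p = 0.24768
step 2: Δp = +0.00435, p = 0.25203
step 3: Δp = -0.00021, p = 0.25182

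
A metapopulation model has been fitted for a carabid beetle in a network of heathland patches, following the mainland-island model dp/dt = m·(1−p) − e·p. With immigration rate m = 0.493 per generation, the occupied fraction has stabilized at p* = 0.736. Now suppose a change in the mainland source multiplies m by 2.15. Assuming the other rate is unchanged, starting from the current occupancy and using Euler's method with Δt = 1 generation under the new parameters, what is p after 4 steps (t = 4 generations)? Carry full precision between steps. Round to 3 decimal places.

Balance m(1−p*) = e·p* gives e = m(1−p*)/p* = 0.493×0.26400/0.73600 = 0.17684.
Starting from p₀ = 0.73600; update p ← p + (dp/dt)·Δt with the new parameters.
  1  |  dp/dt·Δt = +0.149675  |  p_1 = 0.885675
  2  |  dp/dt·Δt = -0.035441  |  p_2 = 0.850234
  3  |  dp/dt·Δt = +0.008392  |  p_3 = 0.858626
  4  |  dp/dt·Δt = -0.001987  |  p_4 = 0.856639

0.857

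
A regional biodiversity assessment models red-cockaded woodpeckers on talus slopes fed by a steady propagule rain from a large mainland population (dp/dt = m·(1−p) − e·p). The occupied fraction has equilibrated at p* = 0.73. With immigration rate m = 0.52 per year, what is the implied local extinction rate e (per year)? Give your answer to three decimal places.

0.192

At equilibrium m(1−p*) = e·p*, so e = m(1−p*)/p*.
e = 0.52 × 0.2700 / 0.73 = 0.1923.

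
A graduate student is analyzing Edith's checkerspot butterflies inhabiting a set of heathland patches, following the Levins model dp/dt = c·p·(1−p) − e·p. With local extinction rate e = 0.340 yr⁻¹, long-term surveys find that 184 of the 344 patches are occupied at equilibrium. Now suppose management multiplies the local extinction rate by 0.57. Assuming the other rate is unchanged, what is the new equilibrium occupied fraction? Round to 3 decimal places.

Observed p* = 184/344 = 0.53488.
Balance c(1−p*) = e gives c = e/(1 − 0.53488) = 0.340/0.46512 = 0.73099.
New p* = 1 − e/c = 1 − 0.19380/0.73099 = 0.73488.

0.735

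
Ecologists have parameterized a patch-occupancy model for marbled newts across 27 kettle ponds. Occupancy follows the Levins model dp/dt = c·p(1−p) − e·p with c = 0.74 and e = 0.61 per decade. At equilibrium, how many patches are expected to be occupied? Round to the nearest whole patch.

p* = 1 − e/c = 1 − 0.61/0.74 = 0.1757.
Expected occupied patches = N × p* = 27 × 0.1757 = 4.74 ≈ 5.

5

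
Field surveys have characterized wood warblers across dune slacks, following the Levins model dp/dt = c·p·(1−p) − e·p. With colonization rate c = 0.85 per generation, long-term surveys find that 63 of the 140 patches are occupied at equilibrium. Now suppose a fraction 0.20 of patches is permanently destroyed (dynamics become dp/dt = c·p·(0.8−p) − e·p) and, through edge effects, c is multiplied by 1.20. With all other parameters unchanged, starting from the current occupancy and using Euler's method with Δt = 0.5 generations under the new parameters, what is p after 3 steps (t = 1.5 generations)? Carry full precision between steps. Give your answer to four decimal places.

0.3935

Observed p* = 63/140 = 0.45000.
Balance c(1−p*) = e gives e = 0.85×(1 − 0.45000) = 0.46750.
Starting from p₀ = 0.45000; update p ← p + (dp/dt)·Δt with the new parameters.
  1  |  dp/dt·Δt = -0.024862  |  p_1 = 0.425138
  2  |  dp/dt·Δt = -0.018098  |  p_2 = 0.407039
  3  |  dp/dt·Δt = -0.013571  |  p_3 = 0.393469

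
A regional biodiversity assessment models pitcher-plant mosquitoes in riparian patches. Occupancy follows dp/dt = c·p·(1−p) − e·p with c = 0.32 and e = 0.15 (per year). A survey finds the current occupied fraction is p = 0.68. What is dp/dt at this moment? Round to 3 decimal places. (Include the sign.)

Colonization term: c·p·(1−p) = 0.32×0.68×0.3200 = 0.06963.
Extinction term: e·p = 0.10200.
dp/dt = 0.06963 − 0.10200 = -0.03237.

-0.032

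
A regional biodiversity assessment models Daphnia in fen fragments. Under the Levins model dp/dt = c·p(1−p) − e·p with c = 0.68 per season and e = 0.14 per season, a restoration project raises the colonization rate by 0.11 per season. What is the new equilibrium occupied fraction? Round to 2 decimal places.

Before: p* = 1 − 0.14/0.68 = 0.7941.
After the change, c = 0.79, e = 0.14, so p* = 1 − 0.14/0.79 = 0.8228.

0.82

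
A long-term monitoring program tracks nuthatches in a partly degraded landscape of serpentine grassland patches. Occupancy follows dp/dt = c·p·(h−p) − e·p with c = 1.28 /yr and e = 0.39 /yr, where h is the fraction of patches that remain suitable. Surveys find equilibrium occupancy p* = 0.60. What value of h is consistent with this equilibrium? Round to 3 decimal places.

At equilibrium c(h−p*) = e, so h = p* + e/c.
h = 0.60 + 0.39/1.28 = 0.60 + 0.3047 = 0.9047.

0.905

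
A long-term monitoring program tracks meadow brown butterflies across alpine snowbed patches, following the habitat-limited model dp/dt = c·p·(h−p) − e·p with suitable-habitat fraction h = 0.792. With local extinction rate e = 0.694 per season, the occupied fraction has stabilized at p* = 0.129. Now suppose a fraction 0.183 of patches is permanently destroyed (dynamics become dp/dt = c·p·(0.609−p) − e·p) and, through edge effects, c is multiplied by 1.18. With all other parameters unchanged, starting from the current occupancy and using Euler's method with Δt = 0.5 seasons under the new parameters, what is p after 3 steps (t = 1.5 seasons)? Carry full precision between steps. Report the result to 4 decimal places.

0.1118

Balance c(h−p*) = e gives c = e/(0.792 − 0.12900) = 0.694/0.66300 = 1.04676.
Starting from p₀ = 0.12900; update p ← p + (dp/dt)·Δt with the new parameters.
p: 0.12900 → 0.12248  (Δp = -0.00652)
p: 0.12248 → 0.11678  (Δp = -0.00570)
p: 0.11678 → 0.11176  (Δp = -0.00502)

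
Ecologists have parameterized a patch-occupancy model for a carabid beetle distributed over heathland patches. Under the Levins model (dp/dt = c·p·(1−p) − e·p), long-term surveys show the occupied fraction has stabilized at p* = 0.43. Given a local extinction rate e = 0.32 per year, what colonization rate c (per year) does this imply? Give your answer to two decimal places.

0.56

At equilibrium c(1−p*) = e, so c = e/(1−p*).
c = 0.32/(1 − 0.43) = 0.32/0.5700 = 0.5614.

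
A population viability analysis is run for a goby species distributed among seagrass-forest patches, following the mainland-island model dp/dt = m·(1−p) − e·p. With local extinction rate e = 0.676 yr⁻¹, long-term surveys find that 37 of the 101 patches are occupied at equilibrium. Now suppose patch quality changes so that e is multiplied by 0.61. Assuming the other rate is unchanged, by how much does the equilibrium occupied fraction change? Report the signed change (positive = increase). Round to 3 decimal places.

0.120

Observed p* = 37/101 = 0.36634.
Balance m(1−p*) = e·p* gives m = e·p*/(1−p*) = 0.676×0.36634/0.63366 = 0.39082.
New p* = m/(m+e) = 0.39082/(0.39082+0.41236) = 0.48659.
Δp* = 0.48659 − 0.36634 = +0.12025.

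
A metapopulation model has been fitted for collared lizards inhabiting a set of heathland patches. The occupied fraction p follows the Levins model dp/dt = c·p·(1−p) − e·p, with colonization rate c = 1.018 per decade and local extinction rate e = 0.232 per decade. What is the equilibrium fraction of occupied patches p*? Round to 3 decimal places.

0.772

Setting dp/dt = 0 and dividing through by p* gives c·(1−p*) = e.
So p* = 1 − e/c = 1 − 0.232/1.018 = 1 − 0.2279 = 0.7721.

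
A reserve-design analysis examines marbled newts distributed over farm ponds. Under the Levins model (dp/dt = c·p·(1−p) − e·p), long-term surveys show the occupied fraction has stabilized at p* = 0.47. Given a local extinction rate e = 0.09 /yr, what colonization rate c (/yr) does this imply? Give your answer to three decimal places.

0.170

At equilibrium c(1−p*) = e, so c = e/(1−p*).
c = 0.09/(1 − 0.47) = 0.09/0.5300 = 0.1698.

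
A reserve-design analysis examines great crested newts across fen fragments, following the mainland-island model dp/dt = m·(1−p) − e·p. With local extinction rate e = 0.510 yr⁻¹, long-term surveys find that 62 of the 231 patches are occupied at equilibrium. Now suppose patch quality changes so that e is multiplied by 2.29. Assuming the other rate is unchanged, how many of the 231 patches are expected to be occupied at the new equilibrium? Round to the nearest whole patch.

Observed p* = 62/231 = 0.26840.
Balance m(1−p*) = e·p* gives m = e·p*/(1−p*) = 0.510×0.26840/0.73160 = 0.18710.
New p* = m/(m+e) = 0.18710/(0.18710+1.16790) = 0.13808.
Expected occupied = 231 × 0.13808 = 31.90 ≈ 32.

32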